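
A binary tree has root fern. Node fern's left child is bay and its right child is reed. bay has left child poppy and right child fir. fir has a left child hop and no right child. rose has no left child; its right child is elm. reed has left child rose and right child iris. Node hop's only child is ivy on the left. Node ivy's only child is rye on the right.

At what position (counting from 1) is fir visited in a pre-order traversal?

4

Pre-order visits the node, then its left subtree, then its right subtree.
Visit fern.
At fern: go left to bay.
  Visit bay.
  At bay: go left to poppy.
    poppy is a leaf — visit poppy.
  At bay: go right to fir.
    Visit fir.
    At fir: go left to hop.
      Visit hop.
      At hop: go left to ivy.
        Visit ivy.
        At ivy: no left child.
        At ivy: go right to rye.
          rye is a leaf — visit rye.
      At hop: no right child.
    At fir: no right child.
At fern: go right to reed.
  Visit reed.
  At reed: go left to rose.
    Visit rose.
    At rose: no left child.
    At rose: go right to elm.
      elm is a leaf — visit elm.
  At reed: go right to iris.
    iris is a leaf — visit iris.
Full pre-order sequence: fern, bay, poppy, fir, hop, ivy, rye, reed, rose, elm, iris.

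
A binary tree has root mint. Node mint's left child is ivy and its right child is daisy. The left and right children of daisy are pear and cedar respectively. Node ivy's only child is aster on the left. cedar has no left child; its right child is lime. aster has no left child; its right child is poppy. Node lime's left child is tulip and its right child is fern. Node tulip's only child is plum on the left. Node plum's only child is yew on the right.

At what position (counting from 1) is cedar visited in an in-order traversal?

7

In-order visits the left subtree, then the node, then the right subtree.
At mint: go left to ivy.
  At ivy: go left to aster.
    At aster: no left child.
    Visit aster.
    At aster: go right to poppy.
      poppy is a leaf — visit poppy.
  Visit ivy.
  At ivy: no right child.
Visit mint.
At mint: go right to daisy.
  At daisy: go left to pear.
    pear is a leaf — visit pear.
  Visit daisy.
  At daisy: go right to cedar.
    At cedar: no left child.
    Visit cedar.
    At cedar: go right to lime.
      At lime: go left to tulip.
        At tulip: go left to plum.
          At plum: no left child.
          Visit plum.
          At plum: go right to yew.
            yew is a leaf — visit yew.
        Visit tulip.
        At tulip: no right child.
      Visit lime.
      At lime: go right to fern.
        fern is a leaf — visit fern.
Full in-order sequence: aster, poppy, ivy, mint, pear, daisy, cedar, plum, yew, tulip, lime, fern.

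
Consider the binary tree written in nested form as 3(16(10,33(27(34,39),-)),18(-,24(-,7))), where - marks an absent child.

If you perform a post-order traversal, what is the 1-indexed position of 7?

7

Post-order visits the left subtree, then the right subtree, then the node.
At 3: go left to 16.
  At 16: go left to 10.
    10 is a leaf — visit 10.
  At 16: go right to 33.
    At 33: go left to 27.
      At 27: go left to 34.
        34 is a leaf — visit 34.
      At 27: go right to 39.
        39 is a leaf — visit 39.
      Visit 27.
    At 33: no right child.
    Visit 33.
  Visit 16.
At 3: go right to 18.
  At 18: no left child.
  At 18: go right to 24.
    At 24: no left child.
    At 24: go right to 7.
      7 is a leaf — visit 7.
    Visit 24.
  Visit 18.
Visit 3.
Full post-order sequence: 10, 34, 39, 27, 33, 16, 7, 24, 18, 3.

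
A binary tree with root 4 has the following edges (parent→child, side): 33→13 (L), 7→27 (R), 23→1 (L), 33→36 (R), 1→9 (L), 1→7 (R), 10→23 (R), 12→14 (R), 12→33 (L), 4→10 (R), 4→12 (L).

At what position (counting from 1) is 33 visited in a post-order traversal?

Post-order visits the left subtree, then the right subtree, then the node.
At 4: go left to 12.
  At 12: go left to 33.
    At 33: go left to 13.
      13 is a leaf — visit 13.
    At 33: go right to 36.
      36 is a leaf — visit 36.
    Visit 33.
  At 12: go right to 14.
    14 is a leaf — visit 14.
  Visit 12.
At 4: go right to 10.
  At 10: no left child.
  At 10: go right to 23.
    At 23: go left to 1.
      At 1: go left to 9.
        9 is a leaf — visit 9.
      At 1: go right to 7.
        At 7: no left child.
        At 7: go right to 27.
          27 is a leaf — visit 27.
        Visit 7.
      Visit 1.
    At 23: no right child.
    Visit 23.
  Visit 10.
Visit 4.
Full post-order sequence: 13, 36, 33, 14, 12, 9, 27, 7, 1, 23, 10, 4.

3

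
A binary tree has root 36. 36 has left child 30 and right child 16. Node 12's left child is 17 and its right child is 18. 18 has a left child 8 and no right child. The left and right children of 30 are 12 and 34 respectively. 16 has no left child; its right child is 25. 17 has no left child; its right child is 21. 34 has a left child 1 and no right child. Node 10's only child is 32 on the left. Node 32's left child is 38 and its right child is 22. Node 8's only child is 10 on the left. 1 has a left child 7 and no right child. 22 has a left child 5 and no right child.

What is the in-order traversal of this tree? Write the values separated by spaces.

In-order visits the left subtree, then the node, then the right subtree.
At 36: go left to 30.
  At 30: go left to 12.
    At 12: go left to 17.
      At 17: no left child.
      Visit 17.
      At 17: go right to 21.
        21 is a leaf — visit 21.
    Visit 12.
    At 12: go right to 18.
      At 18: go left to 8.
        At 8: go left to 10.
          At 10: go left to 32.
            At 32: go left to 38.
              38 is a leaf — visit 38.
            Visit 32.
            At 32: go right to 22.
              At 22: go left to 5.
                5 is a leaf — visit 5.
              Visit 22.
              At 22: no right child.
          Visit 10.
          At 10: no right child.
        Visit 8.
        At 8: no right child.
      Visit 18.
      At 18: no right child.
  Visit 30.
  At 30: go right to 34.
    At 34: go left to 1.
      At 1: go left to 7.
        7 is a leaf — visit 7.
      Visit 1.
      At 1: no right child.
    Visit 34.
    At 34: no right child.
Visit 36.
At 36: go right to 16.
  At 16: no left child.
  Visit 16.
  At 16: go right to 25.
    25 is a leaf — visit 25.

17 21 12 38 32 5 22 10 8 18 30 7 1 34 36 16 25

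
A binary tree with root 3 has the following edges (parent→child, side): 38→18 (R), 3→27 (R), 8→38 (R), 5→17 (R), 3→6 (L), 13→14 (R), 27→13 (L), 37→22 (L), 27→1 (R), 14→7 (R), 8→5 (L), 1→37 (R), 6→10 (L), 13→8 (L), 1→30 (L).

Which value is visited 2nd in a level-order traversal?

Level-order visits nodes level by level from the root, left to right within each level.
Level 0: 3
Level 1: 6, 27
Level 2: 10, 13, 1
Level 3: 8, 14, 30, 37
Level 4: 5, 38, 7, 22
Level 5: 17, 18
Full level-order sequence: 3, 6, 27, 10, 13, 1, 8, 14, 30, 37, 5, 38, 7, 22, 17, 18.

6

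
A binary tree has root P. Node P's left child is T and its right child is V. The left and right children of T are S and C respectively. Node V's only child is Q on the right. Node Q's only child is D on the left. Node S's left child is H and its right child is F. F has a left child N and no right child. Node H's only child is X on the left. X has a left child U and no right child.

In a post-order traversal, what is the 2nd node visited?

Post-order visits the left subtree, then the right subtree, then the node.
At P: go left to T.
  At T: go left to S.
    At S: go left to H.
      At H: go left to X.
        At X: go left to U.
          U is a leaf — visit U.
        At X: no right child.
        Visit X.
      At H: no right child.
      Visit H.
    At S: go right to F.
      At F: go left to N.
        N is a leaf — visit N.
      At F: no right child.
      Visit F.
    Visit S.
  At T: go right to C.
    C is a leaf — visit C.
  Visit T.
At P: go right to V.
  At V: no left child.
  At V: go right to Q.
    At Q: go left to D.
      D is a leaf — visit D.
    At Q: no right child.
    Visit Q.
  Visit V.
Visit P.
Full post-order sequence: U, X, H, N, F, S, C, T, D, Q, V, P.

X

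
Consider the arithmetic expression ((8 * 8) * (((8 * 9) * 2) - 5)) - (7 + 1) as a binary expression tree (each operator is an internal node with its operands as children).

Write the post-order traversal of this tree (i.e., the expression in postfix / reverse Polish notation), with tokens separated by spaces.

Post-order on an expression tree gives postfix notation: for each operator, emit left operand, right operand, then the operator.

8 8 * 8 9 * 2 * 5 - * 7 1 + -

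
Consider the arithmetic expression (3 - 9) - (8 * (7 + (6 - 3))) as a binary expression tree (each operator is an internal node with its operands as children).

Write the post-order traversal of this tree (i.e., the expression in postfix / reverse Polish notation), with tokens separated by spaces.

3 9 - 8 7 6 3 - + * -

Post-order on an expression tree gives postfix notation: for each operator, emit left operand, right operand, then the operator.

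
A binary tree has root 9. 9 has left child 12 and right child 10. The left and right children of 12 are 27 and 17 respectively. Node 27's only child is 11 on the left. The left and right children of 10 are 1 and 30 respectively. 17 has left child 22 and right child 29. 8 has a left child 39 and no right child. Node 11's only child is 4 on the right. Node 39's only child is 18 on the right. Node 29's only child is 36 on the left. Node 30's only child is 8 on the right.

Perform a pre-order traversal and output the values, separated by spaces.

9 12 27 11 4 17 22 29 36 10 1 30 8 39 18

Pre-order visits the node, then its left subtree, then its right subtree.
Visit 9.
At 9: go left to 12.
  Visit 12.
  At 12: go left to 27.
    Visit 27.
    At 27: go left to 11.
      Visit 11.
      At 11: no left child.
      At 11: go right to 4.
        4 is a leaf — visit 4.
    At 27: no right child.
  At 12: go right to 17.
    Visit 17.
    At 17: go left to 22.
      22 is a leaf — visit 22.
    At 17: go right to 29.
      Visit 29.
      At 29: go left to 36.
        36 is a leaf — visit 36.
      At 29: no right child.
At 9: go right to 10.
  Visit 10.
  At 10: go left to 1.
    1 is a leaf — visit 1.
  At 10: go right to 30.
    Visit 30.
    At 30: no left child.
    At 30: go right to 8.
      Visit 8.
      At 8: go left to 39.
        Visit 39.
        At 39: no left child.
        At 39: go right to 18.
          18 is a leaf — visit 18.
      At 8: no right child.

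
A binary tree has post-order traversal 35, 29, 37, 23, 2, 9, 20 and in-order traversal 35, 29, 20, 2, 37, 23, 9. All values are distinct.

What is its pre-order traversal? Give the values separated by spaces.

20 29 35 9 2 23 37

The last element of post-order is the root; it splits in-order into left and right subtrees.
Root 20: left subtree has 2 nodes {35, 29}, right has 4 {2, 37, 23, 9}.
  Root 29: left subtree has 1 node {35}, right has 0 { }.
  Root 9: left subtree has 3 nodes {2, 37, 23}, right has 0 { }.
    Root 2: left subtree has 0 nodes { }, right has 2 {37, 23}.
      Root 23: left subtree has 1 node {37}, right has 0 { }.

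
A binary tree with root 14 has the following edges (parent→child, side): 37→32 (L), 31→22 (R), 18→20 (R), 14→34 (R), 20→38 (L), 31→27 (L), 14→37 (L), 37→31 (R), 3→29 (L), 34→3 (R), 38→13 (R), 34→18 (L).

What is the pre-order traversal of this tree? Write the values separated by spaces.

Pre-order visits the node, then its left subtree, then its right subtree.
Visit 14.
At 14: go left to 37.
  Visit 37.
  At 37: go left to 32.
    32 is a leaf — visit 32.
  At 37: go right to 31.
    Visit 31.
    At 31: go left to 27.
      27 is a leaf — visit 27.
    At 31: go right to 22.
      22 is a leaf — visit 22.
At 14: go right to 34.
  Visit 34.
  At 34: go left to 18.
    Visit 18.
    At 18: no left child.
    At 18: go right to 20.
      Visit 20.
      At 20: go left to 38.
        Visit 38.
        At 38: no left child.
        At 38: go right to 13.
          13 is a leaf — visit 13.
      At 20: no right child.
  At 34: go right to 3.
    Visit 3.
    At 3: go left to 29.
      29 is a leaf — visit 29.
    At 3: no right child.

14 37 32 31 27 22 34 18 20 38 13 3 29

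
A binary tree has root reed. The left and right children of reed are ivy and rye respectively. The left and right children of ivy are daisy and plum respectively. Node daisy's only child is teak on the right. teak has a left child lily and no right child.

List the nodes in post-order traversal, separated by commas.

Post-order visits the left subtree, then the right subtree, then the node.
At reed: go left to ivy.
  At ivy: go left to daisy.
    At daisy: no left child.
    At daisy: go right to teak.
      At teak: go left to lily.
        lily is a leaf — visit lily.
      At teak: no right child.
      Visit teak.
    Visit daisy.
  At ivy: go right to plum.
    plum is a leaf — visit plum.
  Visit ivy.
At reed: go right to rye.
  rye is a leaf — visit rye.
Visit reed.

lily, teak, daisy, plum, ivy, rye, reed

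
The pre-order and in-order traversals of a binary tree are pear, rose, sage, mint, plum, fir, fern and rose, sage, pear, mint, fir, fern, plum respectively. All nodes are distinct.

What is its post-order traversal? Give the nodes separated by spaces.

sage rose fern fir plum mint pear

The first element of pre-order is the root; it splits in-order into left and right subtrees.
Root pear: left subtree has 2 nodes {rose, sage}, right has 4 {mint, fir, fern, plum}.
  Root rose: left subtree has 0 nodes { }, right has 1 {sage}.
  Root mint: left subtree has 0 nodes { }, right has 3 {fir, fern, plum}.
    Root plum: left subtree has 2 nodes {fir, fern}, right has 0 { }.
      Root fir: left subtree has 0 nodes { }, right has 1 {fern}.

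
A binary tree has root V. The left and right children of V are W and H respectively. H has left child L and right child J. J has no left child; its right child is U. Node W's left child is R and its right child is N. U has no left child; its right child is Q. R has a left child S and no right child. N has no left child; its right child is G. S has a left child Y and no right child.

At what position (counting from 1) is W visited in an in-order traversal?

In-order visits the left subtree, then the node, then the right subtree.
At V: go left to W.
  At W: go left to R.
    At R: go left to S.
      At S: go left to Y.
        Y is a leaf — visit Y.
      Visit S.
      At S: no right child.
    Visit R.
    At R: no right child.
  Visit W.
  At W: go right to N.
    At N: no left child.
    Visit N.
    At N: go right to G.
      G is a leaf — visit G.
Visit V.
At V: go right to H.
  At H: go left to L.
    L is a leaf — visit L.
  Visit H.
  At H: go right to J.
    At J: no left child.
    Visit J.
    At J: go right to U.
      At U: no left child.
      Visit U.
      At U: go right to Q.
        Q is a leaf — visit Q.
Full in-order sequence: Y, S, R, W, N, G, V, L, H, J, U, Q.

4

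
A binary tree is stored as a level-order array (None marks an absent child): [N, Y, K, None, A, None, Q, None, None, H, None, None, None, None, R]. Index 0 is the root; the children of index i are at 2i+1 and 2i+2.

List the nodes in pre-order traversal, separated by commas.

Pre-order visits the node, then its left subtree, then its right subtree.
Visit N.
At N: go left to Y.
  Visit Y.
  At Y: no left child.
  At Y: go right to A.
    Visit A.
    At A: go left to H.
      H is a leaf — visit H.
    At A: no right child.
At N: go right to K.
  Visit K.
  At K: no left child.
  At K: go right to Q.
    Visit Q.
    At Q: no left child.
    At Q: go right to R.
      R is a leaf — visit R.

N, Y, A, H, K, Q, R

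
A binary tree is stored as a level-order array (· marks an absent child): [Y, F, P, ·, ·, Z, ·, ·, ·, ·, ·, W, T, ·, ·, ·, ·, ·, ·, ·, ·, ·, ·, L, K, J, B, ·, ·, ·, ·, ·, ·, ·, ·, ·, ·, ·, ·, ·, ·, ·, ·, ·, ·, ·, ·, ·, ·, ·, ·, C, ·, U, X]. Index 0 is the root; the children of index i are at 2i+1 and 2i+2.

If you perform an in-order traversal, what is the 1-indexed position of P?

In-order visits the left subtree, then the node, then the right subtree.
At Y: go left to F.
  F is a leaf — visit F.
Visit Y.
At Y: go right to P.
  At P: go left to Z.
    At Z: go left to W.
      At W: go left to L.
        L is a leaf — visit L.
      Visit W.
      At W: go right to K.
        K is a leaf — visit K.
    Visit Z.
    At Z: go right to T.
      At T: go left to J.
        At J: go left to C.
          C is a leaf — visit C.
        Visit J.
        At J: no right child.
      Visit T.
      At T: go right to B.
        At B: go left to U.
          U is a leaf — visit U.
        Visit B.
        At B: go right to X.
          X is a leaf — visit X.
  Visit P.
  At P: no right child.
Full in-order sequence: F, Y, L, W, K, Z, C, J, T, U, B, X, P.

13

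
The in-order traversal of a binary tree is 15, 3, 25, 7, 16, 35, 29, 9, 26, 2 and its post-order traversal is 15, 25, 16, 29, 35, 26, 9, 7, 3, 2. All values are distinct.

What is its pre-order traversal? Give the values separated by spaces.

2 3 15 7 25 9 35 16 29 26

The last element of post-order is the root; it splits in-order into left and right subtrees.
Root 2: left subtree has 9 nodes {15, 3, 25, 7, 16, 35, 29, 9, 26}, right has 0 { }.
  Root 3: left subtree has 1 node {15}, right has 7 {25, 7, 16, 35, 29, 9, 26}.
    Root 7: left subtree has 1 node {25}, right has 5 {16, 35, 29, 9, 26}.
      Root 9: left subtree has 3 nodes {16, 35, 29}, right has 1 {26}.
        Root 35: left subtree has 1 node {16}, right has 1 {29}.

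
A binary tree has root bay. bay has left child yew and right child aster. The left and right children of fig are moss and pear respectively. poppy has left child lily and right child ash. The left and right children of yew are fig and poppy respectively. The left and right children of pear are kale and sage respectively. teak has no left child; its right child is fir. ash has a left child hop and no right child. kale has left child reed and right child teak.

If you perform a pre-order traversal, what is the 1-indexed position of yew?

2

Pre-order visits the node, then its left subtree, then its right subtree.
Visit bay.
At bay: go left to yew.
  Visit yew.
  At yew: go left to fig.
    Visit fig.
    At fig: go left to moss.
      moss is a leaf — visit moss.
    At fig: go right to pear.
      Visit pear.
      At pear: go left to kale.
        Visit kale.
        At kale: go left to reed.
          reed is a leaf — visit reed.
        At kale: go right to teak.
          Visit teak.
          At teak: no left child.
          At teak: go right to fir.
            fir is a leaf — visit fir.
      At pear: go right to sage.
        sage is a leaf — visit sage.
  At yew: go right to poppy.
    Visit poppy.
    At poppy: go left to lily.
      lily is a leaf — visit lily.
    At poppy: go right to ash.
      Visit ash.
      At ash: go left to hop.
        hop is a leaf — visit hop.
      At ash: no right child.
At bay: go right to aster.
  aster is a leaf — visit aster.
Full pre-order sequence: bay, yew, fig, moss, pear, kale, reed, teak, fir, sage, poppy, lily, ash, hop, aster.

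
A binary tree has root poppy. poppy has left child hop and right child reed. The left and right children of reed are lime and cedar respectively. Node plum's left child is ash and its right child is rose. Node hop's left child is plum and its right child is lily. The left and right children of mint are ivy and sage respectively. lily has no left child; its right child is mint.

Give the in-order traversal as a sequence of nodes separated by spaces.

In-order visits the left subtree, then the node, then the right subtree.
At poppy: go left to hop.
  At hop: go left to plum.
    At plum: go left to ash.
      ash is a leaf — visit ash.
    Visit plum.
    At plum: go right to rose.
      rose is a leaf — visit rose.
  Visit hop.
  At hop: go right to lily.
    At lily: no left child.
    Visit lily.
    At lily: go right to mint.
      At mint: go left to ivy.
        ivy is a leaf — visit ivy.
      Visit mint.
      At mint: go right to sage.
        sage is a leaf — visit sage.
Visit poppy.
At poppy: go right to reed.
  At reed: go left to lime.
    lime is a leaf — visit lime.
  Visit reed.
  At reed: go right to cedar.
    cedar is a leaf — visit cedar.

ash plum rose hop lily ivy mint sage poppy lime reed cedar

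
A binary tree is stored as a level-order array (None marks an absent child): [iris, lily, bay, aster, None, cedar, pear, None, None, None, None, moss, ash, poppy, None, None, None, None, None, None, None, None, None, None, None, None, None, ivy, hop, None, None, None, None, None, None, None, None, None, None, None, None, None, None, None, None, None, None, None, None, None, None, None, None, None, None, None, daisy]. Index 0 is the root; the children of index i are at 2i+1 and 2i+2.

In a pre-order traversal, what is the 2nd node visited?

lily

Pre-order visits the node, then its left subtree, then its right subtree.
Visit iris.
At iris: go left to lily.
  Visit lily.
  At lily: go left to aster.
    aster is a leaf — visit aster.
  At lily: no right child.
At iris: go right to bay.
  Visit bay.
  At bay: go left to cedar.
    Visit cedar.
    At cedar: go left to moss.
      moss is a leaf — visit moss.
    At cedar: go right to ash.
      ash is a leaf — visit ash.
  At bay: go right to pear.
    Visit pear.
    At pear: go left to poppy.
      Visit poppy.
      At poppy: go left to ivy.
        Visit ivy.
        At ivy: no left child.
        At ivy: go right to daisy.
          daisy is a leaf — visit daisy.
      At poppy: go right to hop.
        hop is a leaf — visit hop.
    At pear: no right child.
Full pre-order sequence: iris, lily, aster, bay, cedar, moss, ash, pear, poppy, ivy, daisy, hop.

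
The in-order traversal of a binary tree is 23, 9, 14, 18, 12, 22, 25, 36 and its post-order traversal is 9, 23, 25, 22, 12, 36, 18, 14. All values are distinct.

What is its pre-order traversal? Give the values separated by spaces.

The last element of post-order is the root; it splits in-order into left and right subtrees.
Root 14: left subtree has 2 nodes {23, 9}, right has 5 {18, 12, 22, 25, 36}.
  Root 23: left subtree has 0 nodes { }, right has 1 {9}.
  Root 18: left subtree has 0 nodes { }, right has 4 {12, 22, 25, 36}.
    Root 36: left subtree has 3 nodes {12, 22, 25}, right has 0 { }.
      Root 12: left subtree has 0 nodes { }, right has 2 {22, 25}.
        Root 22: left subtree has 0 nodes { }, right has 1 {25}.

14 23 9 18 36 12 22 25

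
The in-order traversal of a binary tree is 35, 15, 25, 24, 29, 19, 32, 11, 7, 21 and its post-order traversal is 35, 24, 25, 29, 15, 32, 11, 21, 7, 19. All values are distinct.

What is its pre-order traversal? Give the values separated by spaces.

19 15 35 29 25 24 7 11 32 21

The last element of post-order is the root; it splits in-order into left and right subtrees.
Root 19: left subtree has 5 nodes {35, 15, 25, 24, 29}, right has 4 {32, 11, 7, 21}.
  Root 15: left subtree has 1 node {35}, right has 3 {25, 24, 29}.
    Root 29: left subtree has 2 nodes {25, 24}, right has 0 { }.
      Root 25: left subtree has 0 nodes { }, right has 1 {24}.
  Root 7: left subtree has 2 nodes {32, 11}, right has 1 {21}.
    Root 11: left subtree has 1 node {32}, right has 0 { }.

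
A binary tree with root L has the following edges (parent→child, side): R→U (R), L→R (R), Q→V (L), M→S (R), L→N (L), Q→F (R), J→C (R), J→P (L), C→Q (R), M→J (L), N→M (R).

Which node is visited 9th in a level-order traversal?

Level-order visits nodes level by level from the root, left to right within each level.
Level 0: L
Level 1: N, R
Level 2: M, U
Level 3: J, S
Level 4: P, C
Level 5: Q
Level 6: V, F
Full level-order sequence: L, N, R, M, U, J, S, P, C, Q, V, F.

C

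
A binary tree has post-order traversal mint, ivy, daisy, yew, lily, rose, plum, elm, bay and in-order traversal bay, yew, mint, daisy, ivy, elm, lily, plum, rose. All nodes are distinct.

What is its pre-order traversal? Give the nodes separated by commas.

bay, elm, yew, daisy, mint, ivy, plum, lily, rose

The last element of post-order is the root; it splits in-order into left and right subtrees.
Root bay: left subtree has 0 nodes { }, right has 8 {yew, mint, daisy, ivy, elm, lily, plum, rose}.
  Root elm: left subtree has 4 nodes {yew, mint, daisy, ivy}, right has 3 {lily, plum, rose}.
    Root yew: left subtree has 0 nodes { }, right has 3 {mint, daisy, ivy}.
      Root daisy: left subtree has 1 node {mint}, right has 1 {ivy}.
    Root plum: left subtree has 1 node {lily}, right has 1 {rose}.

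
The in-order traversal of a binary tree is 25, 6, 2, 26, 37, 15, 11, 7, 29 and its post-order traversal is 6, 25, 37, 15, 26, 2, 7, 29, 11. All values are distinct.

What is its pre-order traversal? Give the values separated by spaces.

11 2 25 6 26 15 37 29 7

The last element of post-order is the root; it splits in-order into left and right subtrees.
Root 11: left subtree has 6 nodes {25, 6, 2, 26, 37, 15}, right has 2 {7, 29}.
  Root 2: left subtree has 2 nodes {25, 6}, right has 3 {26, 37, 15}.
    Root 25: left subtree has 0 nodes { }, right has 1 {6}.
    Root 26: left subtree has 0 nodes { }, right has 2 {37, 15}.
      Root 15: left subtree has 1 node {37}, right has 0 { }.
  Root 29: left subtree has 1 node {7}, right has 0 { }.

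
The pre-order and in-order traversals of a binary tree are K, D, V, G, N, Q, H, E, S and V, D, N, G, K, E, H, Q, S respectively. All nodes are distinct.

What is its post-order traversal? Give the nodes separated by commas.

The first element of pre-order is the root; it splits in-order into left and right subtrees.
Root K: left subtree has 4 nodes {V, D, N, G}, right has 4 {E, H, Q, S}.
  Root D: left subtree has 1 node {V}, right has 2 {N, G}.
    Root G: left subtree has 1 node {N}, right has 0 { }.
  Root Q: left subtree has 2 nodes {E, H}, right has 1 {S}.
    Root H: left subtree has 1 node {E}, right has 0 { }.

V, N, G, D, E, H, S, Q, K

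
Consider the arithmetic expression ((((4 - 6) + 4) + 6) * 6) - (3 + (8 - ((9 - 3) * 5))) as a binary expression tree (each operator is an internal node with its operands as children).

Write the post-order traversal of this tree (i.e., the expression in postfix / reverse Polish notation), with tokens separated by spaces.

4 6 - 4 + 6 + 6 * 3 8 9 3 - 5 * - + -

Post-order on an expression tree gives postfix notation: for each operator, emit left operand, right operand, then the operator.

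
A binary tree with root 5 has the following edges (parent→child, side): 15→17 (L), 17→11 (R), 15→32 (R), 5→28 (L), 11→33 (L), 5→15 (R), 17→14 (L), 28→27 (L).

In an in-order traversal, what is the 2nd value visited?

28

In-order visits the left subtree, then the node, then the right subtree.
At 5: go left to 28.
  At 28: go left to 27.
    27 is a leaf — visit 27.
  Visit 28.
  At 28: no right child.
Visit 5.
At 5: go right to 15.
  At 15: go left to 17.
    At 17: go left to 14.
      14 is a leaf — visit 14.
    Visit 17.
    At 17: go right to 11.
      At 11: go left to 33.
        33 is a leaf — visit 33.
      Visit 11.
      At 11: no right child.
  Visit 15.
  At 15: go right to 32.
    32 is a leaf — visit 32.
Full in-order sequence: 27, 28, 5, 14, 17, 33, 11, 15, 32.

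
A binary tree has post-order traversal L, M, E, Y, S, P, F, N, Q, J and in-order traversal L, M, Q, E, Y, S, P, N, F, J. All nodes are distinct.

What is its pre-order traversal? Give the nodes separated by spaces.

The last element of post-order is the root; it splits in-order into left and right subtrees.
Root J: left subtree has 9 nodes {L, M, Q, E, Y, S, P, N, F}, right has 0 { }.
  Root Q: left subtree has 2 nodes {L, M}, right has 6 {E, Y, S, P, N, F}.
    Root M: left subtree has 1 node {L}, right has 0 { }.
    Root N: left subtree has 4 nodes {E, Y, S, P}, right has 1 {F}.
      Root P: left subtree has 3 nodes {E, Y, S}, right has 0 { }.
        Root S: left subtree has 2 nodes {E, Y}, right has 0 { }.
          Root Y: left subtree has 1 node {E}, right has 0 { }.

J Q M L N P S Y E F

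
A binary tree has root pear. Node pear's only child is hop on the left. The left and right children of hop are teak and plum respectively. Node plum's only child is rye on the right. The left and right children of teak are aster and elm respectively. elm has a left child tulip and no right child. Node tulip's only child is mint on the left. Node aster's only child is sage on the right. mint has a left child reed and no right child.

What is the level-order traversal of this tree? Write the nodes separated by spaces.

pear hop teak plum aster elm rye sage tulip mint reed

Level-order visits nodes level by level from the root, left to right within each level.
Level 0: pear
Level 1: hop
Level 2: teak, plum
Level 3: aster, elm, rye
Level 4: sage, tulip
Level 5: mint
Level 6: reed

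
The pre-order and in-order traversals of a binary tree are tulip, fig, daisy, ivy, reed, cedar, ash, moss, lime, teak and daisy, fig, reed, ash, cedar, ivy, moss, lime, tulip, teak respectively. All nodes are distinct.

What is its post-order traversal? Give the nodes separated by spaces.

daisy ash cedar reed lime moss ivy fig teak tulip

The first element of pre-order is the root; it splits in-order into left and right subtrees.
Root tulip: left subtree has 8 nodes {daisy, fig, reed, ash, cedar, ivy, moss, lime}, right has 1 {teak}.
  Root fig: left subtree has 1 node {daisy}, right has 6 {reed, ash, cedar, ivy, moss, lime}.
    Root ivy: left subtree has 3 nodes {reed, ash, cedar}, right has 2 {moss, lime}.
      Root reed: left subtree has 0 nodes { }, right has 2 {ash, cedar}.
        Root cedar: left subtree has 1 node {ash}, right has 0 { }.
      Root moss: left subtree has 0 nodes { }, right has 1 {lime}.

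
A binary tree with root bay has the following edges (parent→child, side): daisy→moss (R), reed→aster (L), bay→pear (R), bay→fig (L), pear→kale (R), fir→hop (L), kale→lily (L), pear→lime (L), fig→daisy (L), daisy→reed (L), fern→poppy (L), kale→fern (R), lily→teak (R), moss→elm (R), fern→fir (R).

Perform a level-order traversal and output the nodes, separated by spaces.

bay fig pear daisy lime kale reed moss lily fern aster elm teak poppy fir hop

Level-order visits nodes level by level from the root, left to right within each level.
Level 0: bay
Level 1: fig, pear
Level 2: daisy, lime, kale
Level 3: reed, moss, lily, fern
Level 4: aster, elm, teak, poppy, fir
Level 5: hop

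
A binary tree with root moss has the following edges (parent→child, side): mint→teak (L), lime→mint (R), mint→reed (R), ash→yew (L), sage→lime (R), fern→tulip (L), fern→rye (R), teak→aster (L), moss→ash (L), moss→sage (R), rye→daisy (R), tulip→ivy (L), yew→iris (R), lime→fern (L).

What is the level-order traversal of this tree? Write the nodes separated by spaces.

moss ash sage yew lime iris fern mint tulip rye teak reed ivy daisy aster

Level-order visits nodes level by level from the root, left to right within each level.
Level 0: moss
Level 1: ash, sage
Level 2: yew, lime
Level 3: iris, fern, mint
Level 4: tulip, rye, teak, reed
Level 5: ivy, daisy, aster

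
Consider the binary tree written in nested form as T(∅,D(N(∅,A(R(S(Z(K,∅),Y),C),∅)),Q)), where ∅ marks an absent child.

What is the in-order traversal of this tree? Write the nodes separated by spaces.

T N K Z S Y R C A D Q

In-order visits the left subtree, then the node, then the right subtree.
At T: no left child.
Visit T.
At T: go right to D.
  At D: go left to N.
    At N: no left child.
    Visit N.
    At N: go right to A.
      At A: go left to R.
        At R: go left to S.
          At S: go left to Z.
            At Z: go left to K.
              K is a leaf — visit K.
            Visit Z.
            At Z: no right child.
          Visit S.
          At S: go right to Y.
            Y is a leaf — visit Y.
        Visit R.
        At R: go right to C.
          C is a leaf — visit C.
      Visit A.
      At A: no right child.
  Visit D.
  At D: go right to Q.
    Q is a leaf — visit Q.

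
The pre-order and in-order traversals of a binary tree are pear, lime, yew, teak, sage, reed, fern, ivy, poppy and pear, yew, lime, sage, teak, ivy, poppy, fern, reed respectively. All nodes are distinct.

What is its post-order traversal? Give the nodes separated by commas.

The first element of pre-order is the root; it splits in-order into left and right subtrees.
Root pear: left subtree has 0 nodes { }, right has 8 {yew, lime, sage, teak, ivy, poppy, fern, reed}.
  Root lime: left subtree has 1 node {yew}, right has 6 {sage, teak, ivy, poppy, fern, reed}.
    Root teak: left subtree has 1 node {sage}, right has 4 {ivy, poppy, fern, reed}.
      Root reed: left subtree has 3 nodes {ivy, poppy, fern}, right has 0 { }.
        Root fern: left subtree has 2 nodes {ivy, poppy}, right has 0 { }.
          Root ivy: left subtree has 0 nodes { }, right has 1 {poppy}.

yew, sage, poppy, ivy, fern, reed, teak, lime, pear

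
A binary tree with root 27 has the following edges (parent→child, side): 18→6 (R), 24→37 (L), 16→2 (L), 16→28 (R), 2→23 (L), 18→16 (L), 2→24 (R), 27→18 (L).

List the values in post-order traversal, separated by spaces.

23 37 24 2 28 16 6 18 27

Post-order visits the left subtree, then the right subtree, then the node.
At 27: go left to 18.
  At 18: go left to 16.
    At 16: go left to 2.
      At 2: go left to 23.
        23 is a leaf — visit 23.
      At 2: go right to 24.
        At 24: go left to 37.
          37 is a leaf — visit 37.
        At 24: no right child.
        Visit 24.
      Visit 2.
    At 16: go right to 28.
      28 is a leaf — visit 28.
    Visit 16.
  At 18: go right to 6.
    6 is a leaf — visit 6.
  Visit 18.
At 27: no right child.
Visit 27.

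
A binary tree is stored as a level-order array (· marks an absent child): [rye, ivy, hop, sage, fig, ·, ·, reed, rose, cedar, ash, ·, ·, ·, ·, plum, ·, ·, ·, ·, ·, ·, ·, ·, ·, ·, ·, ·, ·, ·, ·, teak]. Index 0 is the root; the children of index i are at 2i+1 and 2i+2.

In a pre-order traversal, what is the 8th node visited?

Pre-order visits the node, then its left subtree, then its right subtree.
Visit rye.
At rye: go left to ivy.
  Visit ivy.
  At ivy: go left to sage.
    Visit sage.
    At sage: go left to reed.
      Visit reed.
      At reed: go left to plum.
        Visit plum.
        At plum: go left to teak.
          teak is a leaf — visit teak.
        At plum: no right child.
      At reed: no right child.
    At sage: go right to rose.
      rose is a leaf — visit rose.
  At ivy: go right to fig.
    Visit fig.
    At fig: go left to cedar.
      cedar is a leaf — visit cedar.
    At fig: go right to ash.
      ash is a leaf — visit ash.
At rye: go right to hop.
  hop is a leaf — visit hop.
Full pre-order sequence: rye, ivy, sage, reed, plum, teak, rose, fig, cedar, ash, hop.

fig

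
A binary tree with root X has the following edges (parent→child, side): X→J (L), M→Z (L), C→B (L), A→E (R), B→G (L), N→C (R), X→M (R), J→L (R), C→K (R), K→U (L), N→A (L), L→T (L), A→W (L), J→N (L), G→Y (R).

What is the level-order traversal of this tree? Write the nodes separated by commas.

Level-order visits nodes level by level from the root, left to right within each level.
Level 0: X
Level 1: J, M
Level 2: N, L, Z
Level 3: A, C, T
Level 4: W, E, B, K
Level 5: G, U
Level 6: Y

X, J, M, N, L, Z, A, C, T, W, E, B, K, G, U, Y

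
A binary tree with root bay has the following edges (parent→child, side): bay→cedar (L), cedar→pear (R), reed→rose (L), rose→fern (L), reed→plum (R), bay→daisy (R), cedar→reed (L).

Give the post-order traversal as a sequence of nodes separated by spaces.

Post-order visits the left subtree, then the right subtree, then the node.
At bay: go left to cedar.
  At cedar: go left to reed.
    At reed: go left to rose.
      At rose: go left to fern.
        fern is a leaf — visit fern.
      At rose: no right child.
      Visit rose.
    At reed: go right to plum.
      plum is a leaf — visit plum.
    Visit reed.
  At cedar: go right to pear.
    pear is a leaf — visit pear.
  Visit cedar.
At bay: go right to daisy.
  daisy is a leaf — visit daisy.
Visit bay.

fern rose plum reed pear cedar daisy bay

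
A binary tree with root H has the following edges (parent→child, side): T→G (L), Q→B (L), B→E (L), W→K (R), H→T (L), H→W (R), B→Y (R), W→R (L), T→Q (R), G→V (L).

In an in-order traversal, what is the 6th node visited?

In-order visits the left subtree, then the node, then the right subtree.
At H: go left to T.
  At T: go left to G.
    At G: go left to V.
      V is a leaf — visit V.
    Visit G.
    At G: no right child.
  Visit T.
  At T: go right to Q.
    At Q: go left to B.
      At B: go left to E.
        E is a leaf — visit E.
      Visit B.
      At B: go right to Y.
        Y is a leaf — visit Y.
    Visit Q.
    At Q: no right child.
Visit H.
At H: go right to W.
  At W: go left to R.
    R is a leaf — visit R.
  Visit W.
  At W: go right to K.
    K is a leaf — visit K.
Full in-order sequence: V, G, T, E, B, Y, Q, H, R, W, K.

Y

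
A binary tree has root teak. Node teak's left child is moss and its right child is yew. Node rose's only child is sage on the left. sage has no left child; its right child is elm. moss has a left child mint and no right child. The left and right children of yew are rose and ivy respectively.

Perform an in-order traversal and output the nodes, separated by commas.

mint, moss, teak, sage, elm, rose, yew, ivy

In-order visits the left subtree, then the node, then the right subtree.
At teak: go left to moss.
  At moss: go left to mint.
    mint is a leaf — visit mint.
  Visit moss.
  At moss: no right child.
Visit teak.
At teak: go right to yew.
  At yew: go left to rose.
    At rose: go left to sage.
      At sage: no left child.
      Visit sage.
      At sage: go right to elm.
        elm is a leaf — visit elm.
    Visit rose.
    At rose: no right child.
  Visit yew.
  At yew: go right to ivy.
    ivy is a leaf — visit ivy.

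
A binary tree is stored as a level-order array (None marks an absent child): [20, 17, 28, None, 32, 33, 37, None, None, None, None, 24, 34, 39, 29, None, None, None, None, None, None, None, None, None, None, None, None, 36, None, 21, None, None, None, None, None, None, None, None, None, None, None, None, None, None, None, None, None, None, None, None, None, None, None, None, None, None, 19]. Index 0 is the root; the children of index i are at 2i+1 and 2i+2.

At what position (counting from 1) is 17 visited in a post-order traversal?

2

Post-order visits the left subtree, then the right subtree, then the node.
At 20: go left to 17.
  At 17: no left child.
  At 17: go right to 32.
    32 is a leaf — visit 32.
  Visit 17.
At 20: go right to 28.
  At 28: go left to 33.
    At 33: go left to 24.
      24 is a leaf — visit 24.
    At 33: go right to 34.
      34 is a leaf — visit 34.
    Visit 33.
  At 28: go right to 37.
    At 37: go left to 39.
      At 39: go left to 36.
        At 36: no left child.
        At 36: go right to 19.
          19 is a leaf — visit 19.
        Visit 36.
      At 39: no right child.
      Visit 39.
    At 37: go right to 29.
      At 29: go left to 21.
        21 is a leaf — visit 21.
      At 29: no right child.
      Visit 29.
    Visit 37.
  Visit 28.
Visit 20.
Full post-order sequence: 32, 17, 24, 34, 33, 19, 36, 39, 21, 29, 37, 28, 20.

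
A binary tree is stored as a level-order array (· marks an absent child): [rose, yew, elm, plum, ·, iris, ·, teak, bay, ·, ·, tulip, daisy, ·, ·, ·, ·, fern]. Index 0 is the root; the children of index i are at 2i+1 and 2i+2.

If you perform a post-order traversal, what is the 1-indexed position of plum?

Post-order visits the left subtree, then the right subtree, then the node.
At rose: go left to yew.
  At yew: go left to plum.
    At plum: go left to teak.
      teak is a leaf — visit teak.
    At plum: go right to bay.
      At bay: go left to fern.
        fern is a leaf — visit fern.
      At bay: no right child.
      Visit bay.
    Visit plum.
  At yew: no right child.
  Visit yew.
At rose: go right to elm.
  At elm: go left to iris.
    At iris: go left to tulip.
      tulip is a leaf — visit tulip.
    At iris: go right to daisy.
      daisy is a leaf — visit daisy.
    Visit iris.
  At elm: no right child.
  Visit elm.
Visit rose.
Full post-order sequence: teak, fern, bay, plum, yew, tulip, daisy, iris, elm, rose.

4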